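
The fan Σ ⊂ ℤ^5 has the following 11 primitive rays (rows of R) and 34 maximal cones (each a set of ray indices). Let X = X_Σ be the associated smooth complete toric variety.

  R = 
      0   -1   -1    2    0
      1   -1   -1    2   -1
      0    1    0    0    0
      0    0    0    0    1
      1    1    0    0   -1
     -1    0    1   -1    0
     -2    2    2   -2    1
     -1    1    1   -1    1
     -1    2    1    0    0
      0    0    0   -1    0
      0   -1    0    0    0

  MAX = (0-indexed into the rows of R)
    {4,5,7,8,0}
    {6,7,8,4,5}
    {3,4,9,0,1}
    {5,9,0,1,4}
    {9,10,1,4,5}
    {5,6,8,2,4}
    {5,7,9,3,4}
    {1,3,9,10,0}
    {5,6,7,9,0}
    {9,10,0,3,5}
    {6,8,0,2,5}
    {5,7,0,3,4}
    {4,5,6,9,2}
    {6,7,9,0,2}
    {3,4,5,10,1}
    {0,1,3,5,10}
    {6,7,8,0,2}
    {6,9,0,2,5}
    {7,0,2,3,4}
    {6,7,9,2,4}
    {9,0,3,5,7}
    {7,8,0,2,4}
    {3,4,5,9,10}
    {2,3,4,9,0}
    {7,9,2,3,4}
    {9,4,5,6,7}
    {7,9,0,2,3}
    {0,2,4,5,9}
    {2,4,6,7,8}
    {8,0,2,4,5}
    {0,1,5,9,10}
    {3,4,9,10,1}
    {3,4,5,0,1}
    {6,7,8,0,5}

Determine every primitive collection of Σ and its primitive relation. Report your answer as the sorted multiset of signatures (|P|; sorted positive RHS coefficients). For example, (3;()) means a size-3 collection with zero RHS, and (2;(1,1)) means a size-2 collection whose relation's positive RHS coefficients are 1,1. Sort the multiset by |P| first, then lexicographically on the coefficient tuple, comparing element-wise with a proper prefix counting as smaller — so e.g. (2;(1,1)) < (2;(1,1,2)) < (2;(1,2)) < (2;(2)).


18 minimal non-faces of Δ(Σ) (on 11 rays):

  P = {2,10}:  v_{2} + v_{10} = 0  →  sig = (2;())
  P = {1,2}:  v_{1} + v_{2} = v_{0} + v_{4}  →  sig = (2;(1,1))
  P = {6,10}:  v_{6} + v_{10} = v_{5} + v_{7}  →  sig = (2;(1,1))
  P = {7,10}:  v_{7} + v_{10} = v_{3} + v_{5}  →  sig = (2;(1,1))
  P = {1,6}:  v_{1} + v_{6} = v_{0} + v_{4} + v_{5} + v_{7}  →  sig = (2;(1,1,1,1))
  P = {1,7}:  v_{1} + v_{7} = v_{0} + v_{3} + v_{4} + v_{5}  →  sig = (2;(1,1,1,1))
  P = {8,10}:  v_{8} + v_{10} = v_{0} + v_{4} + v_{5} + v_{7}  →  sig = (2;(1,1,1,1))
  P = {3,8}:  v_{3} + v_{8} = v_{0} + v_{4} + 2·v_{7}  →  sig = (2;(1,1,2))
  P = {1,8}:  v_{1} + v_{8} = 2·v_{0} + 2·v_{4} + v_{5} + v_{7}  →  sig = (2;(1,1,2,2))
  P = {8,9}:  v_{8} + v_{9} = 2·v_{2} + v_{5}  →  sig = (2;(1,2))
  P = {3,6}:  v_{3} + v_{6} = 2·v_{7}  →  sig = (2;(2))
  P = {0,4,6}:  v_{0} + v_{4} + v_{6} = v_{8}  →  sig = (3;(1))
  P = {0,4,10}:  v_{0} + v_{4} + v_{10} = v_{1}  →  sig = (3;(1))
  P = {2,3,5}:  v_{2} + v_{3} + v_{5} = v_{7}  →  sig = (3;(1))
  P = {2,5,7}:  v_{2} + v_{5} + v_{7} = v_{6}  →  sig = (3;(1))
  P = {0,4,7,9}:  v_{0} + v_{4} + v_{7} + v_{9} = v_{2}  →  sig = (4;(1))
  P = {1,3,5,9}:  v_{1} + v_{3} + v_{5} + v_{9} = v_{10}  →  sig = (4;(1))
  P = {0,3,4,5,9}:  v_{0} + v_{3} + v_{4} + v_{5} + v_{9} = 0  →  sig = (5;())

so the primitive-relation signature multiset is
{ (2;()),  (2;(1,1)) ×3,  (2;(1,1,1,1)) ×3,  (2;(1,1,2)),  (2;(1,1,2,2)),  (2;(1,2)),  (2;(2)),  (3;(1)) ×4,  (4;(1)) ×2,  (5;()) }


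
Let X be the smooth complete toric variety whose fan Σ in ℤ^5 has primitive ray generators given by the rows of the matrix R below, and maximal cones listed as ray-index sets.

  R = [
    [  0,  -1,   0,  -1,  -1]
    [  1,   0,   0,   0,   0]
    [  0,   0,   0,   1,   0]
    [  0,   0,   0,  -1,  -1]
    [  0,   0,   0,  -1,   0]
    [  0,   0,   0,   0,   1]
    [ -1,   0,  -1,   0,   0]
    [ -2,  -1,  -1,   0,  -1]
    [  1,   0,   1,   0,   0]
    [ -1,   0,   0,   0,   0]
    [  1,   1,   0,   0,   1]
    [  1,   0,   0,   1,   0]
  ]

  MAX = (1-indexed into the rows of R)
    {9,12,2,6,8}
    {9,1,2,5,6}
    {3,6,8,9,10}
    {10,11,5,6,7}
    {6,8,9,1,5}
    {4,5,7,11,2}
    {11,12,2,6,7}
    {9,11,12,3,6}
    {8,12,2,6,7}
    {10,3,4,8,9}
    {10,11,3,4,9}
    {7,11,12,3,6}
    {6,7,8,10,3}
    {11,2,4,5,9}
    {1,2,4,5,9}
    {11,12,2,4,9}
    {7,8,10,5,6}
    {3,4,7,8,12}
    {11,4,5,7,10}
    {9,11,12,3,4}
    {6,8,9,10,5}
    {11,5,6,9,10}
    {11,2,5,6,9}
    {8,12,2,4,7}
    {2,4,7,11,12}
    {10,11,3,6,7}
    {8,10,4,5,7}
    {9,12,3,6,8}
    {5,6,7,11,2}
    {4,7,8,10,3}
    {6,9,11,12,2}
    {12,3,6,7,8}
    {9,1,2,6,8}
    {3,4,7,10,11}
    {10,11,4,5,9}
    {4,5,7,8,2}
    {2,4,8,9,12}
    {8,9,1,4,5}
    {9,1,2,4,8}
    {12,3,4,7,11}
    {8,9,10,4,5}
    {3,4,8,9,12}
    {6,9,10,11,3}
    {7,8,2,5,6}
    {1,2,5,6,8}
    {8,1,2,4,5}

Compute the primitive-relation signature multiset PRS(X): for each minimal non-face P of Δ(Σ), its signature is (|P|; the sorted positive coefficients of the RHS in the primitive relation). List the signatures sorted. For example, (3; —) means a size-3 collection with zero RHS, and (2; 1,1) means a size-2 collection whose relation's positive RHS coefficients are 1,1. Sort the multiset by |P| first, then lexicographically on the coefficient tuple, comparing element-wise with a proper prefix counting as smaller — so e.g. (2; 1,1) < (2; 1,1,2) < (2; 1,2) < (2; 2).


|primitive collections| = 14. Relations:

  • {2,10}:  v_{2} + v_{10} = 0  →  sig = (2; —)
  • {3,5}:  v_{3} + v_{5} = 0  →  sig = (2; —)
  • {7,9}:  v_{7} + v_{9} = 0  →  sig = (2; —)
  • {2,3}:  v_{2} + v_{3} = v_{12}  →  sig = (2; 1)
  • {4,6}:  v_{4} + v_{6} = v_{5}  →  sig = (2; 1)
  • {5,12}:  v_{5} + v_{12} = v_{2}  →  sig = (2; 1)
  • {8,11}:  v_{8} + v_{11} = v_{7}  →  sig = (2; 1)
  • {10,12}:  v_{10} + v_{12} = v_{3}  →  sig = (2; 1)
  • {1,11}:  v_{1} + v_{11} = v_{2} + v_{5}  →  sig = (2; 1,1)
  • {1,3}:  v_{1} + v_{3} = v_{2} + v_{8} + v_{9}  →  sig = (2; 1,1,1)
  • {1,7}:  v_{1} + v_{7} = v_{2} + v_{5} + v_{8}  →  sig = (2; 1,1,1)
  • {1,10}:  v_{1} + v_{10} = v_{5} + v_{8} + v_{9}  →  sig = (2; 1,1,1)
  • {1,12}:  v_{1} + v_{12} = 2·v_{2} + v_{8} + v_{9}  →  sig = (2; 1,1,2)
  • {2,5,8,9}:  v_{2} + v_{5} + v_{8} + v_{9} = v_{1}  →  sig = (4; 1)

so the primitive-relation signature multiset is
{ (2; —) ×3,  (2; 1) ×5,  (2; 1,1),  (2; 1,1,1) ×3,  (2; 1,1,2),  (4; 1) }


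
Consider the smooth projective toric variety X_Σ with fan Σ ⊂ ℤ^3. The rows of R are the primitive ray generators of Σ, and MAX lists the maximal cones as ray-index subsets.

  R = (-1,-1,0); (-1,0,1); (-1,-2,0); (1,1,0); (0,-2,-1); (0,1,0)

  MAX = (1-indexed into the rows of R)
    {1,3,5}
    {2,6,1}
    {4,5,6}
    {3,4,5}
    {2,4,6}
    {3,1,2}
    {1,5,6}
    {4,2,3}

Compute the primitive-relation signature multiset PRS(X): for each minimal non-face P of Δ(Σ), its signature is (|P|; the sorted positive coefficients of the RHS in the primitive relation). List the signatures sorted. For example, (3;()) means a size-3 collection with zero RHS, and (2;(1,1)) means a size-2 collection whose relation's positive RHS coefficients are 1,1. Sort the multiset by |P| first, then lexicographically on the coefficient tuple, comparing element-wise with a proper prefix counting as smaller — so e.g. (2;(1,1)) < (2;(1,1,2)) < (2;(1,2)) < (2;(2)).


Σ has 3 primitive collections:

  {1,4}:  v_{1} + v_{4} = 0  →  sig = (2;())
  {2,5}:  v_{2} + v_{5} = v_{3}  →  sig = (2;(1))
  {3,6}:  v_{3} + v_{6} = v_{1}  →  sig = (2;(1))

Signatures (|P|; sorted positive RHS coefficients), sorted:
{ (2;()),  (2;(1)) ×2 }


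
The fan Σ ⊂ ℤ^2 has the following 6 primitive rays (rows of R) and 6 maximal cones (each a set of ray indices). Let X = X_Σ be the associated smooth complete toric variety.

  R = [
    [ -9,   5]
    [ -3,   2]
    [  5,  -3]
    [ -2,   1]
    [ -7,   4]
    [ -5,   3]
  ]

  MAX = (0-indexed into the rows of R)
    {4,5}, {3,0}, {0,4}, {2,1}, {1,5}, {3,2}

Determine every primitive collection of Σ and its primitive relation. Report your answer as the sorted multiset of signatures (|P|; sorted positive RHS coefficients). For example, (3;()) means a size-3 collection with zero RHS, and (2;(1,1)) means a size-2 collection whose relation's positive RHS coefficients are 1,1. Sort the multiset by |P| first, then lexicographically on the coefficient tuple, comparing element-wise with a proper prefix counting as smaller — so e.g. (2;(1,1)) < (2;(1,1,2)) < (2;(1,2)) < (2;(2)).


The 9 primitive collections of Σ (r=6, n=2):

  P = {2,5}:  v_{2} + v_{5} = 0  →  sig = (2;())
  P = {1,3}:  v_{1} + v_{3} = v_{5}  →  sig = (2;(1))
  P = {2,4}:  v_{2} + v_{4} = v_{3}  →  sig = (2;(1))
  P = {3,4}:  v_{3} + v_{4} = v_{0}  →  sig = (2;(1))
  P = {3,5}:  v_{3} + v_{5} = v_{4}  →  sig = (2;(1))
  P = {0,1}:  v_{0} + v_{1} = v_{4} + v_{5}  →  sig = (2;(1,1))
  P = {0,2}:  v_{0} + v_{2} = 2·v_{3}  →  sig = (2;(2))
  P = {0,5}:  v_{0} + v_{5} = 2·v_{4}  →  sig = (2;(2))
  P = {1,4}:  v_{1} + v_{4} = 2·v_{5}  →  sig = (2;(2))

Sorted signature multiset PRS(X):
    (2;())
    (2;(1))
    (2;(1))
    (2;(1))
    (2;(1))
    (2;(1,1))
    (2;(2))
    (2;(2))
    (2;(2))


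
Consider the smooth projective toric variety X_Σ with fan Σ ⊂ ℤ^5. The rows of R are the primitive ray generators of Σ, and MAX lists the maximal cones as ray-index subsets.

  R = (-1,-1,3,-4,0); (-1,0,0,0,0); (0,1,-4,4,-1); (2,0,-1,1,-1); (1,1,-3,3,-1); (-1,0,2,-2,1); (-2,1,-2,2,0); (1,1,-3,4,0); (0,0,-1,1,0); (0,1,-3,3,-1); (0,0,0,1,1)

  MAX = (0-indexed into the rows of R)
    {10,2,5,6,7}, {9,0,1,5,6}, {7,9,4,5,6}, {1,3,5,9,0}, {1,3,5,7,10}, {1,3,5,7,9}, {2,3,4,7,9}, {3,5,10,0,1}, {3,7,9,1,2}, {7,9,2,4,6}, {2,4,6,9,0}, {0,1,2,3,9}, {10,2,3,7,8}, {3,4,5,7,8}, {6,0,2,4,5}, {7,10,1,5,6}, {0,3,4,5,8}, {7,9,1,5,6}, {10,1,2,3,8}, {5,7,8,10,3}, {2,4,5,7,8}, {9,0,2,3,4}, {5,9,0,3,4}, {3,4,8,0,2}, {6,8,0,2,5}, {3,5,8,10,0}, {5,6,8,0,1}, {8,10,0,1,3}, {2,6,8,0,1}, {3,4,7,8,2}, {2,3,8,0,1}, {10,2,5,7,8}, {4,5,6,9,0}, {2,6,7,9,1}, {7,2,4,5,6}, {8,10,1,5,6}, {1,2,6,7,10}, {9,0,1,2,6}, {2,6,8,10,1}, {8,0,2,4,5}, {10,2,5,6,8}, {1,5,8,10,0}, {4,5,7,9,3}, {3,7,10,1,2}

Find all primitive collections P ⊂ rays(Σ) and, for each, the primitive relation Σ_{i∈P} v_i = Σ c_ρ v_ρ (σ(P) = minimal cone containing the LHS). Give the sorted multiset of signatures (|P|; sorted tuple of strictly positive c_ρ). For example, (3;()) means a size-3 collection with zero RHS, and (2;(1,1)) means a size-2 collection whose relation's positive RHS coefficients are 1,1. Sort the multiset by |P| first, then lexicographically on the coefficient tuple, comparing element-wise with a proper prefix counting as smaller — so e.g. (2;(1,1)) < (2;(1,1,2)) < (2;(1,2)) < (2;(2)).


Minimal non-faces — 15 found among 11 rays, 44 max cones:

  P = {0,7}:  v_{0} + v_{7} = 0 ; sig = (2;())
  P = {1,4}:  v_{1} + v_{4} = v_{9} ; sig = (2;(1))
  P = {3,6}:  v_{3} + v_{6} = v_{9} ; sig = (2;(1))
  P = {4,10}:  v_{4} + v_{10} = v_{7} ; sig = (2;(1))
  P = {8,9}:  v_{8} + v_{9} = v_{2} ; sig = (2;(1))
  P = {9,10}:  v_{9} + v_{10} = v_{1} + v_{7} ; sig = (2;(1,1))
  P = {1,2,5}:  v_{1} + v_{2} + v_{5} = v_{6} ; sig = (3;(1))
  P = {2,3,5}:  v_{2} + v_{3} + v_{5} = v_{4} ; sig = (3;(1))
  P = {0,2,10}:  v_{0} + v_{2} + v_{10} = v_{1} + v_{8} ; sig = (3;(1,1))
  P = {1,7,8}:  v_{1} + v_{7} + v_{8} = v_{2} + v_{10} ; sig = (3;(1,1))
  P = {2,5,9}:  v_{2} + v_{5} + v_{9} = v_{4} + v_{6} ; sig = (3;(1,1))
  P = {0,6,10}:  v_{0} + v_{6} + v_{10} = 2·v_{1} + v_{5} + v_{8} ; sig = (3;(1,1,2))
  P = {6,7,8}:  v_{6} + v_{7} + v_{8} = 2·v_{2} + v_{5} + v_{10} ; sig = (3;(1,1,2))
  P = {4,6,8}:  v_{4} + v_{6} + v_{8} = 2·v_{2} + v_{5} ; sig = (3;(1,2))
  P = {1,3,5,8}:  v_{1} + v_{3} + v_{5} + v_{8} = 0 ; sig = (4;())

Hence PRS(X_Σ) =
    (2;())
    (2;(1))
    (2;(1))
    (2;(1))
    (2;(1))
    (2;(1,1))
    (3;(1))
    (3;(1))
    (3;(1,1))
    (3;(1,1))
    (3;(1,1))
    (3;(1,1,2))
    (3;(1,1,2))
    (3;(1,2))
    (4;())


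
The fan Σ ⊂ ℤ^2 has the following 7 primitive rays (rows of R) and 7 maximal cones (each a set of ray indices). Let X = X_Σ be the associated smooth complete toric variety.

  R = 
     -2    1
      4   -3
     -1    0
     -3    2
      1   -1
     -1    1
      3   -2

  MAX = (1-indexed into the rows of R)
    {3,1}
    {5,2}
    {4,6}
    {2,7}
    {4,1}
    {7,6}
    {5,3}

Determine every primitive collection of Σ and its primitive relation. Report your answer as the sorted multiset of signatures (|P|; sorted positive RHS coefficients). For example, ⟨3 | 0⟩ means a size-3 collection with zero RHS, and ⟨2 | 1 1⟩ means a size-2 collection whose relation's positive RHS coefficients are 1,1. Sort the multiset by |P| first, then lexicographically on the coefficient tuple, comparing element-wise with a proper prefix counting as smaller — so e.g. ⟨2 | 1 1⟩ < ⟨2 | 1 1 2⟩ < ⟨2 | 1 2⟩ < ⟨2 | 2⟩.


14 collections generate NE(X_Σ); each relation:

  P = {4,7}:  v_{4} + v_{7} = 0  ⟹  sig = ⟨2 | 0⟩
  P = {5,6}:  v_{5} + v_{6} = 0  ⟹  sig = ⟨2 | 0⟩
  P = {1,5}:  v_{1} + v_{5} = v_{3}  ⟹  sig = ⟨2 | 1⟩
  P = {1,6}:  v_{1} + v_{6} = v_{4}  ⟹  sig = ⟨2 | 1⟩
  P = {1,7}:  v_{1} + v_{7} = v_{5}  ⟹  sig = ⟨2 | 1⟩
  P = {2,4}:  v_{2} + v_{4} = v_{5}  ⟹  sig = ⟨2 | 1⟩
  P = {2,6}:  v_{2} + v_{6} = v_{7}  ⟹  sig = ⟨2 | 1⟩
  P = {3,6}:  v_{3} + v_{6} = v_{1}  ⟹  sig = ⟨2 | 1⟩
  P = {4,5}:  v_{4} + v_{5} = v_{1}  ⟹  sig = ⟨2 | 1⟩
  P = {5,7}:  v_{5} + v_{7} = v_{2}  ⟹  sig = ⟨2 | 1⟩
  P = {1,2}:  v_{1} + v_{2} = 2·v_{5}  ⟹  sig = ⟨2 | 2⟩
  P = {3,4}:  v_{3} + v_{4} = 2·v_{1}  ⟹  sig = ⟨2 | 2⟩
  P = {3,7}:  v_{3} + v_{7} = 2·v_{5}  ⟹  sig = ⟨2 | 2⟩
  P = {2,3}:  v_{2} + v_{3} = 3·v_{5}  ⟹  sig = ⟨2 | 3⟩

Hence PRS(X_Σ) =
    ⟨2 | 0⟩
    ⟨2 | 0⟩
    ⟨2 | 1⟩
    ⟨2 | 1⟩
    ⟨2 | 1⟩
    ⟨2 | 1⟩
    ⟨2 | 1⟩
    ⟨2 | 1⟩
    ⟨2 | 1⟩
    ⟨2 | 1⟩
    ⟨2 | 2⟩
    ⟨2 | 2⟩
    ⟨2 | 2⟩
    ⟨2 | 3⟩


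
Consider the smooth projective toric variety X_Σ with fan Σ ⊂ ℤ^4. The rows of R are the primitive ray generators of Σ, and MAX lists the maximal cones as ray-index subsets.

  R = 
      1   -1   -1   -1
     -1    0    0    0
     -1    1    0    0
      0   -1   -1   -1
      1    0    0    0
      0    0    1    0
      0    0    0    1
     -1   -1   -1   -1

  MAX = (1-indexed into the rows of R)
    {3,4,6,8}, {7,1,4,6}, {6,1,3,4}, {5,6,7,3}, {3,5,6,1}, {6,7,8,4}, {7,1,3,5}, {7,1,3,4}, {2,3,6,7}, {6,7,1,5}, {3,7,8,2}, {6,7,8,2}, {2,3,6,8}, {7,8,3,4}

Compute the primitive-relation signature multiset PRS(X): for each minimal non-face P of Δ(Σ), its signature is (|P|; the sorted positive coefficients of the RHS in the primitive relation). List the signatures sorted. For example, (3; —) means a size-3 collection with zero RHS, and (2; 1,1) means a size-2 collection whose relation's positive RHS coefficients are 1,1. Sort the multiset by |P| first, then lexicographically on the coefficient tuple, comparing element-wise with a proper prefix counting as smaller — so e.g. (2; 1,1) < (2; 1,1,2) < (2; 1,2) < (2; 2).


Primitive collections (9):

  {2,5}:  v_{2} + v_{5} = 0  ⇒ sig = (2; —)
  {1,2}:  v_{1} + v_{2} = v_{4}  ⇒ sig = (2; 1)
  {2,4}:  v_{2} + v_{4} = v_{8}  ⇒ sig = (2; 1)
  {4,5}:  v_{4} + v_{5} = v_{1}  ⇒ sig = (2; 1)
  {5,8}:  v_{5} + v_{8} = v_{4}  ⇒ sig = (2; 1)
  {1,8}:  v_{1} + v_{8} = 2·v_{4}  ⇒ sig = (2; 2)
  {1,3,6,7}:  v_{1} + v_{3} + v_{6} + v_{7} = 0  ⇒ sig = (4; —)
  {3,4,6,7}:  v_{3} + v_{4} + v_{6} + v_{7} = v_{2}  ⇒ sig = (4; 1)
  {3,6,7,8}:  v_{3} + v_{6} + v_{7} + v_{8} = 2·v_{2}  ⇒ sig = (4; 2)

so the primitive-relation signature multiset is
{ (2; —),  (2; 1) ×4,  (2; 2),  (4; —),  (4; 1),  (4; 2) }


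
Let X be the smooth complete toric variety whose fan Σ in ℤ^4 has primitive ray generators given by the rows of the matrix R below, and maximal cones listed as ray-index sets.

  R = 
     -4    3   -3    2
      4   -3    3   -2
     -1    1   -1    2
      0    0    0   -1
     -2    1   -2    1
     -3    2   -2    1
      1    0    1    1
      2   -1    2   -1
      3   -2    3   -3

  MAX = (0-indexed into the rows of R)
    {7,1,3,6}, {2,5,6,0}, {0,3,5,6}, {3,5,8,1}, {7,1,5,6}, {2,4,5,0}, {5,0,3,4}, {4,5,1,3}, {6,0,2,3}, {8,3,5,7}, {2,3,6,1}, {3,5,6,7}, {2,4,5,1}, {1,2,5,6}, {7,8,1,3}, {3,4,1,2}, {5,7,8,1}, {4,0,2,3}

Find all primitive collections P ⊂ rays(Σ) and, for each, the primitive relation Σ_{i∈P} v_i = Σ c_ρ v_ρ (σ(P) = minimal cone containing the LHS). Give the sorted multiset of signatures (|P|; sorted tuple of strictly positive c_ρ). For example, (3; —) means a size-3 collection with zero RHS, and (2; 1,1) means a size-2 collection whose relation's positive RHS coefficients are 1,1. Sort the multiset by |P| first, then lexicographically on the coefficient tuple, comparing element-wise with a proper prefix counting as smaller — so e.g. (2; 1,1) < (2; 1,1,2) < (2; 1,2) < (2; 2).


The 12 primitive collections of Σ (r=9, n=4):

  P = {0,1}:  v_{0} + v_{1} = 0  so sig = (2; —)
  P = {4,7}:  v_{4} + v_{7} = 0  so sig = (2; —)
  P = {2,7}:  v_{2} + v_{7} = v_{6}  so sig = (2; 1)
  P = {2,8}:  v_{2} + v_{8} = v_{7}  so sig = (2; 1)
  P = {4,6}:  v_{4} + v_{6} = v_{2}  so sig = (2; 1)
  P = {0,7}:  v_{0} + v_{7} = v_{3} + v_{5} + v_{6}  so sig = (2; 1,1,1)
  P = {0,8}:  v_{0} + v_{8} = v_{3} + v_{5} + v_{7}  so sig = (2; 1,1,1)
  P = {4,8}:  v_{4} + v_{8} = v_{1} + v_{3} + v_{5}  so sig = (2; 1,1,1)
  P = {6,8}:  v_{6} + v_{8} = 2·v_{7}  so sig = (2; 2)
  P = {2,3,5}:  v_{2} + v_{3} + v_{5} = v_{0}  so sig = (3; 1)
  P = {1,3,5,6}:  v_{1} + v_{3} + v_{5} + v_{6} = v_{7}  so sig = (4; 1)
  P = {1,3,5,7}:  v_{1} + v_{3} + v_{5} + v_{7} = v_{8}  so sig = (4; 1)

Hence PRS(X_Σ) =
    |P|=2: 9 collections, coeffs (), (), (1), (1), (1), (1,1,1), (1,1,1), (1,1,1), (2)
    |P|=3: 1 collection, coeffs (1)
    |P|=4: 2 collections, coeffs (1), (1)


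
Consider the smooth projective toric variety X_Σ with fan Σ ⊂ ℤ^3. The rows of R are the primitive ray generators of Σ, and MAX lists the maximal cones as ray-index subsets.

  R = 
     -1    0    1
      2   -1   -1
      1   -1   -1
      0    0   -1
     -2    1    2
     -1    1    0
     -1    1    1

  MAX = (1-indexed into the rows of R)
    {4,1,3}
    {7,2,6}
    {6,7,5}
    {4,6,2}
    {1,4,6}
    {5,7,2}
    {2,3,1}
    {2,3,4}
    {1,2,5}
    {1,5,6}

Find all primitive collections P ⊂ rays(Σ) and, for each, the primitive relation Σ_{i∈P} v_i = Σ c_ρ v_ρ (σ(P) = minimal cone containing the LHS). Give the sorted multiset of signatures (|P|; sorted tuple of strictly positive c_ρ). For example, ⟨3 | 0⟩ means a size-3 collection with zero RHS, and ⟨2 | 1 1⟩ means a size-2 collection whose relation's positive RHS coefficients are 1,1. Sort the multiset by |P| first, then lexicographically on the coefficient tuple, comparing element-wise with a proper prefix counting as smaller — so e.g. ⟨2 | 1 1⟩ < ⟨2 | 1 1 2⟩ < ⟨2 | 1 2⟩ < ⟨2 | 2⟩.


Δ(Σ) — 7 vertices, 9 min non-faces:

  P = {3,7}:  v_{3} + v_{7} = 0 — sig = ⟨2 | 0⟩
  P = {1,7}:  v_{1} + v_{7} = v_{5} — sig = ⟨2 | 1⟩
  P = {3,5}:  v_{3} + v_{5} = v_{1} — sig = ⟨2 | 1⟩
  P = {3,6}:  v_{3} + v_{6} = v_{4} — sig = ⟨2 | 1⟩
  P = {4,7}:  v_{4} + v_{7} = v_{6} — sig = ⟨2 | 1⟩
  P = {4,5}:  v_{4} + v_{5} = v_{1} + v_{6} — sig = ⟨2 | 1 1⟩
  P = {1,2,6}:  v_{1} + v_{2} + v_{6} = 0 — sig = ⟨3 | 0⟩
  P = {1,2,4}:  v_{1} + v_{2} + v_{4} = v_{3} — sig = ⟨3 | 1⟩
  P = {2,5,6}:  v_{2} + v_{5} + v_{6} = v_{7} — sig = ⟨3 | 1⟩

so the primitive-relation signature multiset is
    ⟨2 | 0⟩
    ⟨2 | 1⟩
    ⟨2 | 1⟩
    ⟨2 | 1⟩
    ⟨2 | 1⟩
    ⟨2 | 1 1⟩
    ⟨3 | 0⟩
    ⟨3 | 1⟩
    ⟨3 | 1⟩


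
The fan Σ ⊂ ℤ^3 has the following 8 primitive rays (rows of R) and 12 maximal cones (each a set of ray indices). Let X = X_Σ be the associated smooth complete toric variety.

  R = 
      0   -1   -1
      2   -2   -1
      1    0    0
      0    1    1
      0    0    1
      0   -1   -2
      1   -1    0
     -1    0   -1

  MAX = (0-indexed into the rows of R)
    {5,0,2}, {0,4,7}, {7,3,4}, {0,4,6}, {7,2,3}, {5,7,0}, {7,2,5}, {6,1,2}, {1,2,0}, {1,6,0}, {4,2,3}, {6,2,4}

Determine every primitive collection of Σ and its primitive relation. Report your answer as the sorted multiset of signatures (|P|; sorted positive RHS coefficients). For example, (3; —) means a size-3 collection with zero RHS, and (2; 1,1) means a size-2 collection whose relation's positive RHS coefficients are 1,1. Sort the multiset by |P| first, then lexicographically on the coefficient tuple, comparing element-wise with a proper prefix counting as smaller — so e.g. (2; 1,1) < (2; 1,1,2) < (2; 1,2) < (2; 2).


Δ(Σ) — 8 vertices, 14 min non-faces:

  P = {0,3}:  v_{0} + v_{3} = 0  ⇒ sig = (2; —)
  P = {4,5}:  v_{4} + v_{5} = v_{0}  ⇒ sig = (2; 1)
  P = {6,7}:  v_{6} + v_{7} = v_{0}  ⇒ sig = (2; 1)
  P = {1,3}:  v_{1} + v_{3} = v_{2} + v_{6}  ⇒ sig = (2; 1,1)
  P = {3,5}:  v_{3} + v_{5} = v_{2} + v_{7}  ⇒ sig = (2; 1,1)
  P = {3,6}:  v_{3} + v_{6} = v_{2} + v_{4}  ⇒ sig = (2; 1,1)
  P = {1,7}:  v_{1} + v_{7} = 2·v_{0} + v_{2}  ⇒ sig = (2; 1,2)
  P = {5,6}:  v_{5} + v_{6} = 2·v_{0} + v_{2}  ⇒ sig = (2; 1,2)
  P = {1,4}:  v_{1} + v_{4} = 2·v_{6}  ⇒ sig = (2; 2)
  P = {1,5}:  v_{1} + v_{5} = 3·v_{0} + 2·v_{2}  ⇒ sig = (2; 2,3)
  P = {2,4,7}:  v_{2} + v_{4} + v_{7} = 0  ⇒ sig = (3; —)
  P = {0,2,4}:  v_{0} + v_{2} + v_{4} = v_{6}  ⇒ sig = (3; 1)
  P = {0,2,6}:  v_{0} + v_{2} + v_{6} = v_{1}  ⇒ sig = (3; 1)
  P = {0,2,7}:  v_{0} + v_{2} + v_{7} = v_{5}  ⇒ sig = (3; 1)

Sorted signature multiset PRS(X):
    |P|=2: 10 collections, coeffs (), (1), (1), (1,1), (1,1), (1,1), (1,2), (1,2), (2), (2,3)
    |P|=3: 4 collections, coeffs (), (1), (1), (1)


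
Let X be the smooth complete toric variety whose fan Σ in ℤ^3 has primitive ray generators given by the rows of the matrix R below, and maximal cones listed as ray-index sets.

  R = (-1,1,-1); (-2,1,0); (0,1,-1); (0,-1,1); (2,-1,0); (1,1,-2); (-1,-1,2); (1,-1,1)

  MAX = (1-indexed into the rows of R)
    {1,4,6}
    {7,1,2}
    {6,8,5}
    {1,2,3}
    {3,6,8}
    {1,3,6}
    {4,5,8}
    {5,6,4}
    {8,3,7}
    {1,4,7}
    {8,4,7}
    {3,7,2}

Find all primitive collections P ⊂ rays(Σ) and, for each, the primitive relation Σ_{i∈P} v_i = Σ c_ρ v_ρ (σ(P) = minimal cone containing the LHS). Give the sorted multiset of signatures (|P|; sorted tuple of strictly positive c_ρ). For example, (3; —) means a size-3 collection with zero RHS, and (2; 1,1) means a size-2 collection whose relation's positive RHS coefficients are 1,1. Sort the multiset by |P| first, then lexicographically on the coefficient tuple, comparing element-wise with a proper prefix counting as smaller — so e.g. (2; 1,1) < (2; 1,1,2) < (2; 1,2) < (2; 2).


Minimal non-faces — 12 found among 8 rays, 12 max cones:

  P={1,8}:  v_{1} + v_{8} = 0  ⟹  sig = (2; —)
  P={2,5}:  v_{2} + v_{5} = 0  ⟹  sig = (2; —)
  P={3,4}:  v_{3} + v_{4} = 0  ⟹  sig = (2; —)
  P={6,7}:  v_{6} + v_{7} = 0  ⟹  sig = (2; —)
  P={1,5}:  v_{1} + v_{5} = v_{4} + v_{6}  ⟹  sig = (2; 1,1)
  P={2,4}:  v_{2} + v_{4} = v_{1} + v_{7}  ⟹  sig = (2; 1,1)
  P={2,6}:  v_{2} + v_{6} = v_{1} + v_{3}  ⟹  sig = (2; 1,1)
  P={2,8}:  v_{2} + v_{8} = v_{3} + v_{7}  ⟹  sig = (2; 1,1)
  P={3,5}:  v_{3} + v_{5} = v_{6} + v_{8}  ⟹  sig = (2; 1,1)
  P={5,7}:  v_{5} + v_{7} = v_{4} + v_{8}  ⟹  sig = (2; 1,1)
  P={1,3,7}:  v_{1} + v_{3} + v_{7} = v_{2}  ⟹  sig = (3; 1)
  P={4,6,8}:  v_{4} + v_{6} + v_{8} = v_{5}  ⟹  sig = (3; 1)

Hence PRS(X_Σ) =
{ (2; —) ×4,  (2; 1,1) ×6,  (3; 1) ×2 }


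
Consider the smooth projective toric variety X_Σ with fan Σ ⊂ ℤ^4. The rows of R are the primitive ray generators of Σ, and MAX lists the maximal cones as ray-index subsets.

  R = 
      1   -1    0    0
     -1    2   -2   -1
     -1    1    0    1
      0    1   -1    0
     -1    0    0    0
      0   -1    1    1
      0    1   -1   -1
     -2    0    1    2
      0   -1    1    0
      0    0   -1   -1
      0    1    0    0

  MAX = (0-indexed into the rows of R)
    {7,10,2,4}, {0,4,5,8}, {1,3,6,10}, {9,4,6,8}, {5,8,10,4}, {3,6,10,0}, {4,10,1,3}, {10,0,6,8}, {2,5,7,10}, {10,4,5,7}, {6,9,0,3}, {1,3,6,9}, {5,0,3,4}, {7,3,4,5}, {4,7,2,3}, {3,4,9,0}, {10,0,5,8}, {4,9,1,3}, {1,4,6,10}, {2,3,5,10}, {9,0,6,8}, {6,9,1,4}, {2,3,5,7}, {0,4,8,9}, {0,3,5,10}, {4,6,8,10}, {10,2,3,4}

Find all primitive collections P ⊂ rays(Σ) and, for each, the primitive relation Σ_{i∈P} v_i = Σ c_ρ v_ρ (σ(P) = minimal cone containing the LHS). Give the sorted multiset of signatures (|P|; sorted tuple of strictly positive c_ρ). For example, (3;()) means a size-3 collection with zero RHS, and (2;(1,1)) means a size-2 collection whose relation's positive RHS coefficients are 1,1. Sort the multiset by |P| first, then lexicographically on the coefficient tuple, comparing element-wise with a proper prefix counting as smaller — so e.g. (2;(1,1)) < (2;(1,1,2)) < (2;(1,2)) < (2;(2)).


The 23 primitive collections of Σ (r=11, n=4):

  P={3,8}:  v_{3} + v_{8} = 0  ⟹  sig = (2;())
  P={5,6}:  v_{5} + v_{6} = 0  ⟹  sig = (2;())
  P={9,10}:  v_{9} + v_{10} = v_{6}  ⟹  sig = (2;(1))
  P={0,1}:  v_{0} + v_{1} = v_{3} + v_{9}  ⟹  sig = (2;(1,1))
  P={0,2}:  v_{0} + v_{2} = v_{3} + v_{5}  ⟹  sig = (2;(1,1))
  P={1,5}:  v_{1} + v_{5} = v_{3} + v_{4}  ⟹  sig = (2;(1,1))
  P={1,8}:  v_{1} + v_{8} = v_{4} + v_{6}  ⟹  sig = (2;(1,1))
  P={2,9}:  v_{2} + v_{9} = v_{3} + v_{4}  ⟹  sig = (2;(1,1))
  P={5,9}:  v_{5} + v_{9} = v_{0} + v_{4}  ⟹  sig = (2;(1,1))
  P={6,7}:  v_{6} + v_{7} = v_{2} + v_{4}  ⟹  sig = (2;(1,1))
  P={2,6}:  v_{2} + v_{6} = v_{3} + v_{4} + v_{10}  ⟹  sig = (2;(1,1,1))
  P={2,8}:  v_{2} + v_{8} = v_{4} + v_{5} + v_{10}  ⟹  sig = (2;(1,1,1))
  P={0,7}:  v_{0} + v_{7} = v_{3} + v_{4} + 2·v_{5}  ⟹  sig = (2;(1,1,2))
  P={1,7}:  v_{1} + v_{7} = v_{2} + v_{3} + 2·v_{4}  ⟹  sig = (2;(1,1,2))
  P={7,9}:  v_{7} + v_{9} = v_{3} + 2·v_{4} + v_{5}  ⟹  sig = (2;(1,1,2))
  P={1,2}:  v_{1} + v_{2} = 2·v_{3} + 2·v_{4} + v_{10}  ⟹  sig = (2;(1,2,2))
  P={7,8}:  v_{7} + v_{8} = 2·v_{4} + 2·v_{5} + v_{10}  ⟹  sig = (2;(1,2,2))
  P={0,4,10}:  v_{0} + v_{4} + v_{10} = 0  ⟹  sig = (3;())
  P={0,4,6}:  v_{0} + v_{4} + v_{6} = v_{9}  ⟹  sig = (3;(1))
  P={2,4,5}:  v_{2} + v_{4} + v_{5} = v_{7}  ⟹  sig = (3;(1))
  P={3,4,6}:  v_{3} + v_{4} + v_{6} = v_{1}  ⟹  sig = (3;(1))
  P={3,7,10}:  v_{3} + v_{7} + v_{10} = 2·v_{2}  ⟹  sig = (3;(2))
  P={3,4,5,10}:  v_{3} + v_{4} + v_{5} + v_{10} = v_{2}  ⟹  sig = (4;(1))

Sorted signature multiset PRS(X):
[(2;()), (2;()), (2;(1)), (2;(1,1)), (2;(1,1)), (2;(1,1)), (2;(1,1)), (2;(1,1)), (2;(1,1)), (2;(1,1)), (2;(1,1,1)), (2;(1,1,1)), (2;(1,1,2)), (2;(1,1,2)), (2;(1,1,2)), (2;(1,2,2)), (2;(1,2,2)), (3;()), (3;(1)), (3;(1)), (3;(1)), (3;(2)), (4;(1))]


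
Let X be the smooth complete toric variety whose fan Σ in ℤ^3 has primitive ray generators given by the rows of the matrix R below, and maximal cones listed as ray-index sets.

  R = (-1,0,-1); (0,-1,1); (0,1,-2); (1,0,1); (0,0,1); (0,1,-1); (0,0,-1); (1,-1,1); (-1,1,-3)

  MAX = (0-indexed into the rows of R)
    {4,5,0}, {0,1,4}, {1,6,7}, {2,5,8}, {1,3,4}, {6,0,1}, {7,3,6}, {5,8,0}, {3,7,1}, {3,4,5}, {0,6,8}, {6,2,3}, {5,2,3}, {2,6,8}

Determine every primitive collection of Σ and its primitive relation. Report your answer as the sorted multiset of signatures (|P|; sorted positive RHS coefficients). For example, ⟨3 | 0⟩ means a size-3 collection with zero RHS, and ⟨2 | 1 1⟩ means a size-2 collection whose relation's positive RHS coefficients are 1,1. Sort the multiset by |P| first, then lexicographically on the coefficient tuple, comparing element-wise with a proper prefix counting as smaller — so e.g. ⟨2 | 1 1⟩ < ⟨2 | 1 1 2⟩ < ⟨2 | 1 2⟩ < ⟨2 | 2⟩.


Δ(Σ) — 9 vertices, 16 min non-faces:

  P={0,3}:  v_{0} + v_{3} = 0  so sig = ⟨2 | 0⟩
  P={1,5}:  v_{1} + v_{5} = 0  so sig = ⟨2 | 0⟩
  P={4,6}:  v_{4} + v_{6} = 0  so sig = ⟨2 | 0⟩
  P={0,2}:  v_{0} + v_{2} = v_{8}  so sig = ⟨2 | 1⟩
  P={1,2}:  v_{1} + v_{2} = v_{6}  so sig = ⟨2 | 1⟩
  P={2,4}:  v_{2} + v_{4} = v_{5}  so sig = ⟨2 | 1⟩
  P={3,8}:  v_{3} + v_{8} = v_{2}  so sig = ⟨2 | 1⟩
  P={5,6}:  v_{5} + v_{6} = v_{2}  so sig = ⟨2 | 1⟩
  P={0,7}:  v_{0} + v_{7} = v_{1} + v_{6}  so sig = ⟨2 | 1 1⟩
  P={1,8}:  v_{1} + v_{8} = v_{0} + v_{6}  so sig = ⟨2 | 1 1⟩
  P={4,7}:  v_{4} + v_{7} = v_{1} + v_{3}  so sig = ⟨2 | 1 1⟩
  P={4,8}:  v_{4} + v_{8} = v_{0} + v_{5}  so sig = ⟨2 | 1 1⟩
  P={5,7}:  v_{5} + v_{7} = v_{3} + v_{6}  so sig = ⟨2 | 1 1⟩
  P={2,7}:  v_{2} + v_{7} = v_{3} + 2·v_{6}  so sig = ⟨2 | 1 2⟩
  P={7,8}:  v_{7} + v_{8} = 2·v_{6}  so sig = ⟨2 | 2⟩
  P={1,3,6}:  v_{1} + v_{3} + v_{6} = v_{7}  so sig = ⟨3 | 1⟩

so the primitive-relation signature multiset is
    ⟨2 | 0⟩
    ⟨2 | 0⟩
    ⟨2 | 0⟩
    ⟨2 | 1⟩
    ⟨2 | 1⟩
    ⟨2 | 1⟩
    ⟨2 | 1⟩
    ⟨2 | 1⟩
    ⟨2 | 1 1⟩
    ⟨2 | 1 1⟩
    ⟨2 | 1 1⟩
    ⟨2 | 1 1⟩
    ⟨2 | 1 1⟩
    ⟨2 | 1 2⟩
    ⟨2 | 2⟩
    ⟨3 | 1⟩


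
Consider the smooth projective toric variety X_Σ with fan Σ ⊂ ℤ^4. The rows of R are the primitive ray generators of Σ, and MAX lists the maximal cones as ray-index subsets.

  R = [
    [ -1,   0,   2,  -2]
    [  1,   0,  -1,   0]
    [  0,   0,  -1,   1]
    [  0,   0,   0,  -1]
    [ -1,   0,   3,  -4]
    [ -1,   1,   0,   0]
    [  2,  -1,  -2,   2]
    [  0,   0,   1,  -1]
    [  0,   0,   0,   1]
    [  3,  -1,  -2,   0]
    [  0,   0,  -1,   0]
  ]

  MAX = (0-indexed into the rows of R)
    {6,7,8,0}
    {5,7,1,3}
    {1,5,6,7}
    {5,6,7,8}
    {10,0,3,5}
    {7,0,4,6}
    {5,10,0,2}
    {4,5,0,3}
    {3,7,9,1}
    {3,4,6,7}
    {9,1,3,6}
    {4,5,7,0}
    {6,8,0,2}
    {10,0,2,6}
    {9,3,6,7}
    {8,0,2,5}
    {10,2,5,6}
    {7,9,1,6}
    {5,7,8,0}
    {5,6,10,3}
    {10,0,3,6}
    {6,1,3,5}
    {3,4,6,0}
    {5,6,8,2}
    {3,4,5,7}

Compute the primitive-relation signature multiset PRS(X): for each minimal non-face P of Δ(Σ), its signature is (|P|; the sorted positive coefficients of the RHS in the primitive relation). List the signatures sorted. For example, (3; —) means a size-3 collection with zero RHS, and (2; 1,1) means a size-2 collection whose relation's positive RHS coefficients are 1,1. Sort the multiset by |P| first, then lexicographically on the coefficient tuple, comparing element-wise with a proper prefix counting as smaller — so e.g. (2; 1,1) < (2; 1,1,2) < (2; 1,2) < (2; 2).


Δ(Σ) — 11 vertices, 24 min non-faces:

  P={2,7}:  v_{2} + v_{7} = 0  ⟹  sig = (2; —)
  P={3,8}:  v_{3} + v_{8} = 0  ⟹  sig = (2; —)
  P={2,3}:  v_{2} + v_{3} = v_{10}  ⟹  sig = (2; 1)
  P={7,10}:  v_{7} + v_{10} = v_{3}  ⟹  sig = (2; 1)
  P={8,10}:  v_{8} + v_{10} = v_{2}  ⟹  sig = (2; 1)
  P={0,1}:  v_{0} + v_{1} = v_{3} + v_{7}  ⟹  sig = (2; 1,1)
  P={2,4}:  v_{2} + v_{4} = v_{0} + v_{3}  ⟹  sig = (2; 1,1)
  P={4,8}:  v_{4} + v_{8} = v_{0} + v_{7}  ⟹  sig = (2; 1,1)
  P={1,2}:  v_{1} + v_{2} = v_{3} + v_{5} + v_{6}  ⟹  sig = (2; 1,1,1)
  P={1,8}:  v_{1} + v_{8} = v_{5} + v_{6} + v_{7}  ⟹  sig = (2; 1,1,1)
  P={2,9}:  v_{2} + v_{9} = v_{1} + v_{3} + v_{6}  ⟹  sig = (2; 1,1,1)
  P={8,9}:  v_{8} + v_{9} = v_{1} + v_{6} + v_{7}  ⟹  sig = (2; 1,1,1)
  P={1,10}:  v_{1} + v_{10} = 2·v_{3} + v_{5} + v_{6}  ⟹  sig = (2; 1,1,2)
  P={9,10}:  v_{9} + v_{10} = v_{1} + 2·v_{3} + v_{6}  ⟹  sig = (2; 1,1,2)
  P={4,10}:  v_{4} + v_{10} = v_{0} + 2·v_{3}  ⟹  sig = (2; 1,2)
  P={0,9}:  v_{0} + v_{9} = 2·v_{3} + v_{6} + 2·v_{7}  ⟹  sig = (2; 1,2,2)
  P={4,9}:  v_{4} + v_{9} = 3·v_{3} + v_{6} + 3·v_{7}  ⟹  sig = (2; 1,3,3)
  P={5,9}:  v_{5} + v_{9} = 2·v_{1}  ⟹  sig = (2; 2)
  P={1,4}:  v_{1} + v_{4} = 2·v_{3} + 2·v_{7}  ⟹  sig = (2; 2,2)
  P={0,5,6}:  v_{0} + v_{5} + v_{6} = 0  ⟹  sig = (3; —)
  P={0,3,7}:  v_{0} + v_{3} + v_{7} = v_{4}  ⟹  sig = (3; 1)
  P={4,5,6}:  v_{4} + v_{5} + v_{6} = v_{3} + v_{7}  ⟹  sig = (3; 1,1)
  P={1,3,6,7}:  v_{1} + v_{3} + v_{6} + v_{7} = v_{9}  ⟹  sig = (4; 1)
  P={3,5,6,7}:  v_{3} + v_{5} + v_{6} + v_{7} = v_{1}  ⟹  sig = (4; 1)

Hence PRS(X_Σ) =
{ (2; —) ×2,  (2; 1) ×3,  (2; 1,1) ×3,  (2; 1,1,1) ×4,  (2; 1,1,2) ×2,  (2; 1,2),  (2; 1,2,2),  (2; 1,3,3),  (2; 2),  (2; 2,2),  (3; —),  (3; 1),  (3; 1,1),  (4; 1) ×2 }


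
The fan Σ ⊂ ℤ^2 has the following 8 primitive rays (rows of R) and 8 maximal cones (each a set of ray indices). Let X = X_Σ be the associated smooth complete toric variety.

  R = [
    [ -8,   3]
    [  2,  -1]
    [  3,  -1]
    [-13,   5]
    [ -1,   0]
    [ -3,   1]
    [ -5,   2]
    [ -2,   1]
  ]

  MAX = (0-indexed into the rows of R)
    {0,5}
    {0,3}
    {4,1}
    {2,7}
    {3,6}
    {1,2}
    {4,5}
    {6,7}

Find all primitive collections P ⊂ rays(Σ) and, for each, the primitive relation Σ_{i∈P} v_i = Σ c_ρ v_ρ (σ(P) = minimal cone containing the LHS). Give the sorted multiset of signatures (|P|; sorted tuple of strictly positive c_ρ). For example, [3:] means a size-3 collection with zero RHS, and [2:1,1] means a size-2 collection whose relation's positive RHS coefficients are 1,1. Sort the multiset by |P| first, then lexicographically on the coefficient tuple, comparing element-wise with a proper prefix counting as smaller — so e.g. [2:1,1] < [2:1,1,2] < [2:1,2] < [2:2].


Σ has 20 primitive collections:

  P={1,7}:  v_{1} + v_{7} = 0  ⇒ sig = [2:]
  P={2,5}:  v_{2} + v_{5} = 0  ⇒ sig = [2:]
  P={0,2}:  v_{0} + v_{2} = v_{6}  ⇒ sig = [2:1]
  P={0,6}:  v_{0} + v_{6} = v_{3}  ⇒ sig = [2:1]
  P={1,5}:  v_{1} + v_{5} = v_{4}  ⇒ sig = [2:1]
  P={1,6}:  v_{1} + v_{6} = v_{5}  ⇒ sig = [2:1]
  P={2,4}:  v_{2} + v_{4} = v_{1}  ⇒ sig = [2:1]
  P={2,6}:  v_{2} + v_{6} = v_{7}  ⇒ sig = [2:1]
  P={4,7}:  v_{4} + v_{7} = v_{5}  ⇒ sig = [2:1]
  P={5,6}:  v_{5} + v_{6} = v_{0}  ⇒ sig = [2:1]
  P={5,7}:  v_{5} + v_{7} = v_{6}  ⇒ sig = [2:1]
  P={1,3}:  v_{1} + v_{3} = v_{0} + v_{5}  ⇒ sig = [2:1,1]
  P={3,4}:  v_{3} + v_{4} = v_{0} + 2·v_{5}  ⇒ sig = [2:1,2]
  P={0,1}:  v_{0} + v_{1} = 2·v_{5}  ⇒ sig = [2:2]
  P={0,7}:  v_{0} + v_{7} = 2·v_{6}  ⇒ sig = [2:2]
  P={2,3}:  v_{2} + v_{3} = 2·v_{6}  ⇒ sig = [2:2]
  P={3,5}:  v_{3} + v_{5} = 2·v_{0}  ⇒ sig = [2:2]
  P={4,6}:  v_{4} + v_{6} = 2·v_{5}  ⇒ sig = [2:2]
  P={0,4}:  v_{0} + v_{4} = 3·v_{5}  ⇒ sig = [2:3]
  P={3,7}:  v_{3} + v_{7} = 3·v_{6}  ⇒ sig = [2:3]

Hence PRS(X_Σ) =
{ [2:] ×2,  [2:1] ×9,  [2:1,1],  [2:1,2],  [2:2] ×5,  [2:3] ×2 }


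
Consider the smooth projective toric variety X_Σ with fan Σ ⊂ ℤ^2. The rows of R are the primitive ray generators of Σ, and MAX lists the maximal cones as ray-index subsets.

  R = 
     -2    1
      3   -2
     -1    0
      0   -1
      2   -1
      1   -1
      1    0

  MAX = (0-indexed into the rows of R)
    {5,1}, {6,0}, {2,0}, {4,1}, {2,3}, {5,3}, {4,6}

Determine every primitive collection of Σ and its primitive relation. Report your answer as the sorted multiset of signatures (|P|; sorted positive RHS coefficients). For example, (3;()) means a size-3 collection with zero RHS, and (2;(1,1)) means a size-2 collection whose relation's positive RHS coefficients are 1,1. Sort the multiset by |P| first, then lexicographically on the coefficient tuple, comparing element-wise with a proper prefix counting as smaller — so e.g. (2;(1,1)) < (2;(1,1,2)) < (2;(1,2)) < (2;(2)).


Δ(Σ) — 7 vertices, 14 min non-faces:

  P = {0,4}:  v_{0} + v_{4} = 0  ⇒ sig = (2;())
  P = {2,6}:  v_{2} + v_{6} = 0  ⇒ sig = (2;())
  P = {0,1}:  v_{0} + v_{1} = v_{5}  ⇒ sig = (2;(1))
  P = {0,5}:  v_{0} + v_{5} = v_{2}  ⇒ sig = (2;(1))
  P = {2,4}:  v_{2} + v_{4} = v_{5}  ⇒ sig = (2;(1))
  P = {2,5}:  v_{2} + v_{5} = v_{3}  ⇒ sig = (2;(1))
  P = {3,6}:  v_{3} + v_{6} = v_{5}  ⇒ sig = (2;(1))
  P = {4,5}:  v_{4} + v_{5} = v_{1}  ⇒ sig = (2;(1))
  P = {5,6}:  v_{5} + v_{6} = v_{4}  ⇒ sig = (2;(1))
  P = {0,3}:  v_{0} + v_{3} = 2·v_{2}  ⇒ sig = (2;(2))
  P = {1,2}:  v_{1} + v_{2} = 2·v_{5}  ⇒ sig = (2;(2))
  P = {1,6}:  v_{1} + v_{6} = 2·v_{4}  ⇒ sig = (2;(2))
  P = {3,4}:  v_{3} + v_{4} = 2·v_{5}  ⇒ sig = (2;(2))
  P = {1,3}:  v_{1} + v_{3} = 3·v_{5}  ⇒ sig = (2;(3))

Signatures (|P|; sorted positive RHS coefficients), sorted:
[(2;()), (2;()), (2;(1)), (2;(1)), (2;(1)), (2;(1)), (2;(1)), (2;(1)), (2;(1)), (2;(2)), (2;(2)), (2;(2)), (2;(2)), (2;(3))]


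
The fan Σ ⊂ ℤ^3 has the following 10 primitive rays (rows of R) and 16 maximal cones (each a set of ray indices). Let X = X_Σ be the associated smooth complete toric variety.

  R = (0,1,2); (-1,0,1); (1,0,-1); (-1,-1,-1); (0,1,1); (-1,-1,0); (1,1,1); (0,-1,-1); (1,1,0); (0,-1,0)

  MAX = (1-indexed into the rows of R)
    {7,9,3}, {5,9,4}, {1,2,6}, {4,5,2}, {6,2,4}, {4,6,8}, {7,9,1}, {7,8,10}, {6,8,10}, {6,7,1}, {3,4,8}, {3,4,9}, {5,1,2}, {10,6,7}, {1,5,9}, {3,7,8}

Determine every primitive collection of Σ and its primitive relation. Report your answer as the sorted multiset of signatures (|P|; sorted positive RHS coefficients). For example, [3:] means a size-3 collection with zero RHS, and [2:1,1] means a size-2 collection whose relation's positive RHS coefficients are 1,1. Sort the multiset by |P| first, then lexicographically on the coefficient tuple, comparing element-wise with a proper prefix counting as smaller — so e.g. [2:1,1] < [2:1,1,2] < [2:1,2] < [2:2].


22 collections generate NE(X_Σ); each relation:

  • {2,3}:  v_{2} + v_{3} = 0  ⟹  sig = [2:]
  • {4,7}:  v_{4} + v_{7} = 0  ⟹  sig = [2:]
  • {5,8}:  v_{5} + v_{8} = 0  ⟹  sig = [2:]
  • {6,9}:  v_{6} + v_{9} = 0  ⟹  sig = [2:]
  • {1,3}:  v_{1} + v_{3} = v_{7}  ⟹  sig = [2:1]
  • {1,4}:  v_{1} + v_{4} = v_{2}  ⟹  sig = [2:1]
  • {2,7}:  v_{2} + v_{7} = v_{1}  ⟹  sig = [2:1]
  • {2,8}:  v_{2} + v_{8} = v_{6}  ⟹  sig = [2:1]
  • {2,9}:  v_{2} + v_{9} = v_{5}  ⟹  sig = [2:1]
  • {3,5}:  v_{3} + v_{5} = v_{9}  ⟹  sig = [2:1]
  • {3,6}:  v_{3} + v_{6} = v_{8}  ⟹  sig = [2:1]
  • {5,6}:  v_{5} + v_{6} = v_{2}  ⟹  sig = [2:1]
  • {8,9}:  v_{8} + v_{9} = v_{3}  ⟹  sig = [2:1]
  • {1,8}:  v_{1} + v_{8} = v_{6} + v_{7}  ⟹  sig = [2:1,1]
  • {4,10}:  v_{4} + v_{10} = v_{6} + v_{8}  ⟹  sig = [2:1,1]
  • {5,7}:  v_{5} + v_{7} = v_{1} + v_{9}  ⟹  sig = [2:1,1]
  • {5,10}:  v_{5} + v_{10} = v_{6} + v_{7}  ⟹  sig = [2:1,1]
  • {9,10}:  v_{9} + v_{10} = v_{7} + v_{8}  ⟹  sig = [2:1,1]
  • {2,10}:  v_{2} + v_{10} = 2·v_{6} + v_{7}  ⟹  sig = [2:1,2]
  • {3,10}:  v_{3} + v_{10} = v_{7} + 2·v_{8}  ⟹  sig = [2:1,2]
  • {1,10}:  v_{1} + v_{10} = 2·v_{6} + 2·v_{7}  ⟹  sig = [2:2,2]
  • {6,7,8}:  v_{6} + v_{7} + v_{8} = v_{10}  ⟹  sig = [3:1]

so the primitive-relation signature multiset is
[[2:], [2:], [2:], [2:], [2:1], [2:1], [2:1], [2:1], [2:1], [2:1], [2:1], [2:1], [2:1], [2:1,1], [2:1,1], [2:1,1], [2:1,1], [2:1,1], [2:1,2], [2:1,2], [2:2,2], [3:1]]


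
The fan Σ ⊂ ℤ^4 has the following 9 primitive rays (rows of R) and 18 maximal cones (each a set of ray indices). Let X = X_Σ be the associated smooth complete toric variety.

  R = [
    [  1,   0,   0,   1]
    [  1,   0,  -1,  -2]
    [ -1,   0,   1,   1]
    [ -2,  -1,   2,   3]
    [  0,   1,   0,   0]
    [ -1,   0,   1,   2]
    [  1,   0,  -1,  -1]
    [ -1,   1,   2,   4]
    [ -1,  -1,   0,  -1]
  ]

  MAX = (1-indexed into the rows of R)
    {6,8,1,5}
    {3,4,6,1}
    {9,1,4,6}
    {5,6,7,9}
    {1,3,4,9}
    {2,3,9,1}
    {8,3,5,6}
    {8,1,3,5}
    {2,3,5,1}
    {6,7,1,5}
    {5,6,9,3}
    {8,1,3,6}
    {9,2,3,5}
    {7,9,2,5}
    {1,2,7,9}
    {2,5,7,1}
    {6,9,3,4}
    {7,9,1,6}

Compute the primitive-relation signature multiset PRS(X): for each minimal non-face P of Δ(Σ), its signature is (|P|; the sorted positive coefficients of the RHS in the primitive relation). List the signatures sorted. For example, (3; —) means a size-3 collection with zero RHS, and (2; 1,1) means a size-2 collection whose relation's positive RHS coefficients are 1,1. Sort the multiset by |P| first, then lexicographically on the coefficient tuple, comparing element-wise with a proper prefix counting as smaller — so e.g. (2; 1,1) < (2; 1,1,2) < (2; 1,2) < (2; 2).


12 minimal non-faces of Δ(Σ) (on 9 rays):

  {2,6}:  v_{2} + v_{6} = 0  →  sig = (2; —)
  {3,7}:  v_{3} + v_{7} = 0  →  sig = (2; —)
  {4,5}:  v_{4} + v_{5} = v_{3} + v_{6}  →  sig = (2; 1,1)
  {8,9}:  v_{8} + v_{9} = v_{3} + v_{6}  →  sig = (2; 1,1)
  {2,4}:  v_{2} + v_{4} = v_{1} + v_{3} + v_{9}  →  sig = (2; 1,1,1)
  {2,8}:  v_{2} + v_{8} = v_{1} + v_{3} + v_{5}  →  sig = (2; 1,1,1)
  {4,7}:  v_{4} + v_{7} = v_{1} + v_{6} + v_{9}  →  sig = (2; 1,1,1)
  {7,8}:  v_{7} + v_{8} = v_{1} + v_{5} + v_{6}  →  sig = (2; 1,1,1)
  {4,8}:  v_{4} + v_{8} = v_{1} + 2·v_{3} + 2·v_{6}  →  sig = (2; 1,2,2)
  {1,5,9}:  v_{1} + v_{5} + v_{9} = 0  →  sig = (3; —)
  {1,3,5,6}:  v_{1} + v_{3} + v_{5} + v_{6} = v_{8}  →  sig = (4; 1)
  {1,3,6,9}:  v_{1} + v_{3} + v_{6} + v_{9} = v_{4}  →  sig = (4; 1)

so the primitive-relation signature multiset is
{ (2; —) ×2,  (2; 1,1) ×2,  (2; 1,1,1) ×4,  (2; 1,2,2),  (3; —),  (4; 1) ×2 }
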